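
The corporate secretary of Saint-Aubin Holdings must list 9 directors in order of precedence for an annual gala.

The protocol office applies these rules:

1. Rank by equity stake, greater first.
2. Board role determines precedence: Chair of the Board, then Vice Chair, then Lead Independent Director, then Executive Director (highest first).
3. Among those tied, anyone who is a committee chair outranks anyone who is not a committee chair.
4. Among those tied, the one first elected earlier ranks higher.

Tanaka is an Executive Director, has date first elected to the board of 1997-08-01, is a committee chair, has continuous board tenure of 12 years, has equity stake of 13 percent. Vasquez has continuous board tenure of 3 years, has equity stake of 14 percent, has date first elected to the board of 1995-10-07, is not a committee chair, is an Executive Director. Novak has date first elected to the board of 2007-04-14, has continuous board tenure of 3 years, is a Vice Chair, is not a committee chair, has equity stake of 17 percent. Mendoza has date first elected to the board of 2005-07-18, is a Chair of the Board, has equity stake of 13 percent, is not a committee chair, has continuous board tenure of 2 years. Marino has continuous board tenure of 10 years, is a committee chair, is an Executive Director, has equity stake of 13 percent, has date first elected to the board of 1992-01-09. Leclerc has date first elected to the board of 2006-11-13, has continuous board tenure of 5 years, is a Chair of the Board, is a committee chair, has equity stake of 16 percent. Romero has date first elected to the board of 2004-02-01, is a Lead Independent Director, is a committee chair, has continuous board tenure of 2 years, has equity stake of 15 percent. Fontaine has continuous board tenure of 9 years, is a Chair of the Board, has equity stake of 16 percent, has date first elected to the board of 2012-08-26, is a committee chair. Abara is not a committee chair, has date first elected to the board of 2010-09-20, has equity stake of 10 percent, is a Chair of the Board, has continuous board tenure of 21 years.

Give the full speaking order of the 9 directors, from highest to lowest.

Novak, Leclerc, Fontaine, Romero, Vasquez, Mendoza, Marino, Tanaka, Abara

By equity stake (higher first): Novak (17 percent); then Leclerc and Fontaine (both 16 percent); then Romero (15 percent); then Vasquez (14 percent); then Mendoza, Marino and Tanaka (each 13 percent); then Abara (10 percent).
Leclerc and Fontaine are each Chair of the Board, so the next rule applies.
Leclerc and Fontaine are each a committee chair, so the next rule applies.
Among Leclerc and Fontaine, by date first elected to the board (earlier first): Leclerc (2006-11-13) before Fontaine (2012-08-26).
Among Mendoza, Marino and Tanaka, by board role: Mendoza (Chair of the Board) before Marino and Tanaka (Executive Director).
Marino and Tanaka are each a committee chair, so the next rule applies.
Among Marino and Tanaka, by date first elected to the board (earlier first): Marino (1992-01-09) before Tanaka (1997-08-01).
Full order: Novak, Leclerc, Fontaine, Romero, Vasquez, Mendoza, Marino, Tanaka, Abara.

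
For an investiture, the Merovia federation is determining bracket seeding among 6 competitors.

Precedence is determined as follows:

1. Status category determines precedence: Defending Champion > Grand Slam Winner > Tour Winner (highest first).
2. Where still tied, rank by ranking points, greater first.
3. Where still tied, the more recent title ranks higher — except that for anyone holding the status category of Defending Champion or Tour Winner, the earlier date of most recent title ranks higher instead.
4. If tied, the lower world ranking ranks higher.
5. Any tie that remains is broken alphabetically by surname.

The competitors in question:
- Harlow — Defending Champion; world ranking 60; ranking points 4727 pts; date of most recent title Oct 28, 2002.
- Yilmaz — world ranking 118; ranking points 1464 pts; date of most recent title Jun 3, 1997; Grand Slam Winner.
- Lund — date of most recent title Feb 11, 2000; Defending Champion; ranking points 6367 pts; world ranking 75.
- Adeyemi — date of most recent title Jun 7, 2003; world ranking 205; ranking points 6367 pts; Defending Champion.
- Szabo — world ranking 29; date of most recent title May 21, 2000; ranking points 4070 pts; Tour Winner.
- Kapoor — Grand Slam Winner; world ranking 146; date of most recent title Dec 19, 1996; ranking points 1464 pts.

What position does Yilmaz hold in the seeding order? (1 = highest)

By status category: Lund, Adeyemi and Harlow (Defending Champion); then Yilmaz and Kapoor (Grand Slam Winner); then Szabo (Tour Winner).
Among Lund, Adeyemi and Harlow, by ranking points (higher first): Lund and Adeyemi (6367 pts) before Harlow (4727 pts).
Among Lund and Adeyemi, by date of most recent title (earlier first) (reversed rule for this group): Lund (Feb 11, 2000) before Adeyemi (Jun 7, 2003).
Yilmaz and Kapoor both have ranking points 1464 pts, so the next rule applies.
Among Yilmaz and Kapoor, by date of most recent title (later first): Yilmaz (Jun 3, 1997) before Kapoor (Dec 19, 1996).
Order: Lund, Adeyemi, Harlow, Yilmaz, Kapoor, Szabo. So position 4.

4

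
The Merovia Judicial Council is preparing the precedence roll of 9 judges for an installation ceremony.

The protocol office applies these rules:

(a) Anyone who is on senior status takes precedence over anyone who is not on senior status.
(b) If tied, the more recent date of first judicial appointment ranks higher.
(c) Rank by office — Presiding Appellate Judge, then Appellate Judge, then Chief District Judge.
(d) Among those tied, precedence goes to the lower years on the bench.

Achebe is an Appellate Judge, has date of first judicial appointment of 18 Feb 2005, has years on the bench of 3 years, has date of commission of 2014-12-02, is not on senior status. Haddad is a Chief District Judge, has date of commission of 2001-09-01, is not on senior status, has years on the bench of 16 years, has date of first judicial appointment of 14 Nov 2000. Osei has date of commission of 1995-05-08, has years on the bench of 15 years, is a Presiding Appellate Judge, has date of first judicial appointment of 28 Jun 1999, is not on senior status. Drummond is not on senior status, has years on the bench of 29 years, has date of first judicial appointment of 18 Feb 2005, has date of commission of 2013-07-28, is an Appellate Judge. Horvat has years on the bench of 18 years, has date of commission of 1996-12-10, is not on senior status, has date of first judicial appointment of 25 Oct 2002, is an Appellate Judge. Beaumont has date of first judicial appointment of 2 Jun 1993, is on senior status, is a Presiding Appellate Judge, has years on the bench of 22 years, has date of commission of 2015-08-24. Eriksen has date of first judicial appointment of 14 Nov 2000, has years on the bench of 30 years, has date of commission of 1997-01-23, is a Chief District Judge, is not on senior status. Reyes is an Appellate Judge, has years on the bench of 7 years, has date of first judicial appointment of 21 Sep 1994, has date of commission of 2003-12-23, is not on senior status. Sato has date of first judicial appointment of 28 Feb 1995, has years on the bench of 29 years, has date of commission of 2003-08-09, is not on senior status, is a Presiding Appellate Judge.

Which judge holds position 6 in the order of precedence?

By the first rule: Beaumont (on senior status); then Achebe, Drummond, Horvat, Haddad, Eriksen, Osei, Sato and Reyes (each not on senior status).
Among Achebe, Drummond, Horvat, Haddad, Eriksen, Osei, Sato and Reyes, by date of first judicial appointment (later first): Achebe and Drummond (18 Feb 2005) before Horvat (25 Oct 2002) before Haddad and Eriksen (14 Nov 2000) before Osei (28 Jun 1999) before Sato (28 Feb 1995) before Reyes (21 Sep 1994).
Achebe and Drummond are each Appellate Judge, so the next rule applies.
Among Achebe and Drummond, by years on the bench (lower first): Achebe (3 years) before Drummond (29 years).
Haddad and Eriksen are each Chief District Judge, so the next rule applies.
Among Haddad and Eriksen, by years on the bench (lower first): Haddad (16 years) before Eriksen (30 years).
Order: Beaumont, Achebe, Drummond, Horvat, Haddad, Eriksen, Osei, Sato, Reyes.

Eriksen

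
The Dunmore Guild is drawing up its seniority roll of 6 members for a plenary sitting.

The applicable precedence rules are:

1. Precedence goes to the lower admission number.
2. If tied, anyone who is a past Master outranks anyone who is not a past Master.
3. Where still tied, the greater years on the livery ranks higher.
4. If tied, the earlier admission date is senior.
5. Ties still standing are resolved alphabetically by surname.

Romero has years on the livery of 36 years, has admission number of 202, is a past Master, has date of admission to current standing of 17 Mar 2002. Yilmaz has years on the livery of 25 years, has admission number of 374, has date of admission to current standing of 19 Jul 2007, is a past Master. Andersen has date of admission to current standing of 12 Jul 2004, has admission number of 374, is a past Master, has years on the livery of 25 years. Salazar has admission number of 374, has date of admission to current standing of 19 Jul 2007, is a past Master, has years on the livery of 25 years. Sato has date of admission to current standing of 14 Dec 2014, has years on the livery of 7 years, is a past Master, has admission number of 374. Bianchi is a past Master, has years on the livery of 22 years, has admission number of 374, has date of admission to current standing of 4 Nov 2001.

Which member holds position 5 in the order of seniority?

By admission number (lower first): Romero (202); then Andersen, Salazar, Yilmaz, Bianchi and Sato (each 374).
Andersen, Salazar, Yilmaz, Bianchi and Sato are each a past Master, so the next rule applies.
Among Andersen, Salazar, Yilmaz, Bianchi and Sato, by years on the livery (higher first): Andersen, Salazar and Yilmaz (25 years) before Bianchi (22 years) before Sato (7 years).
Among Andersen, Salazar and Yilmaz, by date of admission to current standing (earlier first): Andersen (12 Jul 2004) before Salazar and Yilmaz (19 Jul 2007).
Among Salazar and Yilmaz, alphabetically by surname: Salazar before Yilmaz.
Order: Romero, Andersen, Salazar, Yilmaz, Bianchi, Sato.

Bianchi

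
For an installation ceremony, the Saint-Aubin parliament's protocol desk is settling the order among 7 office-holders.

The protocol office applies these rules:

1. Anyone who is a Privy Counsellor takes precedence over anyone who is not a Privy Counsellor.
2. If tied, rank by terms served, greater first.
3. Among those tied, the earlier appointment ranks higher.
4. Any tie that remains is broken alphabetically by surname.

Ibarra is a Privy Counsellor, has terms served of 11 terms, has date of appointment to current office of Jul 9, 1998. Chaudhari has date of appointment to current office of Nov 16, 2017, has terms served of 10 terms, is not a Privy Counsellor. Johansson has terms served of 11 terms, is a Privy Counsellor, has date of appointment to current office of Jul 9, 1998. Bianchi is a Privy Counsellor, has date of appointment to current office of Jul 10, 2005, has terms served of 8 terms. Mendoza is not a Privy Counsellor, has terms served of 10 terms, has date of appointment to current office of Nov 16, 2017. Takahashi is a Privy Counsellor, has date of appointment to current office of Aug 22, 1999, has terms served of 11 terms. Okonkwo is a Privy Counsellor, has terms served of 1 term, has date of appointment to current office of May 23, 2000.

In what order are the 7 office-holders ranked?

Ibarra, Johansson, Takahashi, Bianchi, Okonkwo, Chaudhari, Mendoza

By the first rule: Ibarra, Johansson, Takahashi, Bianchi and Okonkwo (each a Privy Counsellor); then Chaudhari and Mendoza (both not a Privy Counsellor).
Among Ibarra, Johansson, Takahashi, Bianchi and Okonkwo, by terms served (higher first): Ibarra, Johansson and Takahashi (11 terms) before Bianchi (8 terms) before Okonkwo (1 term).
Among Ibarra, Johansson and Takahashi, by date of appointment to current office (earlier first): Ibarra and Johansson (Jul 9, 1998) before Takahashi (Aug 22, 1999).
Among Ibarra and Johansson, alphabetically by surname: Ibarra before Johansson.
Chaudhari and Mendoza both have terms served 10 terms, so the next rule applies.
Chaudhari and Mendoza both have date of appointment to current office Nov 16, 2017, so the next rule applies.
Among Chaudhari and Mendoza, alphabetically by surname: Chaudhari before Mendoza.
Full order: Ibarra, Johansson, Takahashi, Bianchi, Okonkwo, Chaudhari, Mendoza.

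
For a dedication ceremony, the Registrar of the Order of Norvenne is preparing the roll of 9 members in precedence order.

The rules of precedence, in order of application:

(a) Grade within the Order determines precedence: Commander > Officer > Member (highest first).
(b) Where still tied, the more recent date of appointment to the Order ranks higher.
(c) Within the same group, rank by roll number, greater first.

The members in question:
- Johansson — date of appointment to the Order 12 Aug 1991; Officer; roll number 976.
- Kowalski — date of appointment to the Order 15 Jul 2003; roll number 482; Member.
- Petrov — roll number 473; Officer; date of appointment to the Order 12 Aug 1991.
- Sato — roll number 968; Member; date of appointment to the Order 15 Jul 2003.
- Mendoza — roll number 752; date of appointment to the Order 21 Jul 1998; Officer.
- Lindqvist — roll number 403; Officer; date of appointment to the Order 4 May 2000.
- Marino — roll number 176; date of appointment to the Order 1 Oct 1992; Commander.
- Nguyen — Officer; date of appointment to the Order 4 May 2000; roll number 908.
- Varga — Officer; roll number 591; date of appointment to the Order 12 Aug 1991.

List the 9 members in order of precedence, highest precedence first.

Marino, Nguyen, Lindqvist, Mendoza, Johansson, Varga, Petrov, Sato, Kowalski

By grade within the Order: Marino (Commander); then Nguyen, Lindqvist, Mendoza, Johansson, Varga and Petrov (Officer); then Sato and Kowalski (Member).
Among Nguyen, Lindqvist, Mendoza, Johansson, Varga and Petrov, by date of appointment to the Order (later first): Nguyen and Lindqvist (4 May 2000) before Mendoza (21 Jul 1998) before Johansson, Varga and Petrov (12 Aug 1991).
Among Nguyen and Lindqvist, by roll number (higher first): Nguyen (908) before Lindqvist (403).
Among Johansson, Varga and Petrov, by roll number (higher first): Johansson (976) before Varga (591) before Petrov (473).
Sato and Kowalski both have date of appointment to the Order 15 Jul 2003, so the next rule applies.
Among Sato and Kowalski, by roll number (higher first): Sato (968) before Kowalski (482).
Full order: Marino, Nguyen, Lindqvist, Mendoza, Johansson, Varga, Petrov, Sato, Kowalski.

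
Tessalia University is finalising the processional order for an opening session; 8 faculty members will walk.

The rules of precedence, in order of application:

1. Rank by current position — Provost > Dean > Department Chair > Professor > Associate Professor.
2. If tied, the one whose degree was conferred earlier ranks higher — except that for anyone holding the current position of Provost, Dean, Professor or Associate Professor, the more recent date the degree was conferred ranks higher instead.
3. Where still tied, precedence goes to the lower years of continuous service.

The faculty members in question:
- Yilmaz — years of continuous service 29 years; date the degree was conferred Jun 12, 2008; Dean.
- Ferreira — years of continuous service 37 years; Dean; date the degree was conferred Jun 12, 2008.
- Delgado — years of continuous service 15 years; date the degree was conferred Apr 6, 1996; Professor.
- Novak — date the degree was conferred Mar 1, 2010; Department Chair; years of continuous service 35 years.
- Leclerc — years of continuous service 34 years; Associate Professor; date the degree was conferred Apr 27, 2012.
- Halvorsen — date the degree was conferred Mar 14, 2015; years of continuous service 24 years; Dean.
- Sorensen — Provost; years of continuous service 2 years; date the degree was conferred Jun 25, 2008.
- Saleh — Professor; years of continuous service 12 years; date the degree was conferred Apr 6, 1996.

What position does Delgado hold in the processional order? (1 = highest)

By current position: Sorensen (Provost); then Halvorsen, Yilmaz and Ferreira (Dean); then Novak (Department Chair); then Saleh and Delgado (Professor); then Leclerc (Associate Professor).
Among Halvorsen, Yilmaz and Ferreira, by date the degree was conferred (later first) (reversed rule for this group): Halvorsen (Mar 14, 2015) before Yilmaz and Ferreira (Jun 12, 2008).
Among Yilmaz and Ferreira, by years of continuous service (lower first): Yilmaz (29 years) before Ferreira (37 years).
Saleh and Delgado both have date the degree was conferred Apr 6, 1996, so the next rule applies.
Among Saleh and Delgado, by years of continuous service (lower first): Saleh (12 years) before Delgado (15 years).
Order: Sorensen, Halvorsen, Yilmaz, Ferreira, Novak, Saleh, Delgado, Leclerc. So position 7.

7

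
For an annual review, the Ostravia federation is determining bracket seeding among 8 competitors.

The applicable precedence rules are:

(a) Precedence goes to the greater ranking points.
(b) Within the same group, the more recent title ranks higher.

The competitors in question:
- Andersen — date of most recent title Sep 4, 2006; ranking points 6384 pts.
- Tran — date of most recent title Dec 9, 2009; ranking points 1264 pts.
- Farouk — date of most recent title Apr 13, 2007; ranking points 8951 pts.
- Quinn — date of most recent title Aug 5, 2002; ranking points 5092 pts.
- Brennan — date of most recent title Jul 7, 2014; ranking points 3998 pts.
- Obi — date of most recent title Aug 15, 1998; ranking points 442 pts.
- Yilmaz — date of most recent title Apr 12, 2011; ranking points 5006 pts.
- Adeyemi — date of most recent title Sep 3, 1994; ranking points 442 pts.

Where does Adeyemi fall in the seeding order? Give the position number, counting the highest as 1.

By ranking points (higher first): Farouk (8951 pts); then Andersen (6384 pts); then Quinn (5092 pts); then Yilmaz (5006 pts); then Brennan (3998 pts); then Tran (1264 pts); then Obi and Adeyemi (both 442 pts).
Among Obi and Adeyemi, by date of most recent title (later first): Obi (Aug 15, 1998) before Adeyemi (Sep 3, 1994).
Order: Farouk, Andersen, Quinn, Yilmaz, Brennan, Tran, Obi, Adeyemi. So position 8.

8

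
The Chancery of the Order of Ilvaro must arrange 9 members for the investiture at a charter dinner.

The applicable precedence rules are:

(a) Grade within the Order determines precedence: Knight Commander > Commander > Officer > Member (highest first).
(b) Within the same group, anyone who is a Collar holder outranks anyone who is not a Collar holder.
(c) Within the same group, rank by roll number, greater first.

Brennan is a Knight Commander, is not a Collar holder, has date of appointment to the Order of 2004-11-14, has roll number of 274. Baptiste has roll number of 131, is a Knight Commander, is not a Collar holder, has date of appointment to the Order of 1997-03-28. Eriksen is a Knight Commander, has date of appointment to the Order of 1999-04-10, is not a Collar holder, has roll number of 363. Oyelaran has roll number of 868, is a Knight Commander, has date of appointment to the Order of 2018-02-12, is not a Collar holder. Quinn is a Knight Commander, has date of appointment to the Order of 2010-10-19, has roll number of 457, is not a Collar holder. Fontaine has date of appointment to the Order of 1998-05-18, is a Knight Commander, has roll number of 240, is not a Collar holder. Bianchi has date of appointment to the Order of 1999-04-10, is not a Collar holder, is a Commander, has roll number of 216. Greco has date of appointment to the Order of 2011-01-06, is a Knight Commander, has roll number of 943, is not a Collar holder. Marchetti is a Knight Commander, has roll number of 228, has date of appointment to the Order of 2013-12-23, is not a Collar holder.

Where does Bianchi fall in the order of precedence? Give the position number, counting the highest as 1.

By grade within the Order: Greco, Oyelaran, Quinn, Eriksen, Brennan, Fontaine, Marchetti and Baptiste (Knight Commander); then Bianchi (Commander).
Greco, Oyelaran, Quinn, Eriksen, Brennan, Fontaine, Marchetti and Baptiste are each not a Collar holder, so the next rule applies.
Among Greco, Oyelaran, Quinn, Eriksen, Brennan, Fontaine, Marchetti and Baptiste, by roll number (higher first): Greco (943) before Oyelaran (868) before Quinn (457) before Eriksen (363) before Brennan (274) before Fontaine (240) before Marchetti (228) before Baptiste (131).
Order: Greco, Oyelaran, Quinn, Eriksen, Brennan, Fontaine, Marchetti, Baptiste, Bianchi. So position 9.

9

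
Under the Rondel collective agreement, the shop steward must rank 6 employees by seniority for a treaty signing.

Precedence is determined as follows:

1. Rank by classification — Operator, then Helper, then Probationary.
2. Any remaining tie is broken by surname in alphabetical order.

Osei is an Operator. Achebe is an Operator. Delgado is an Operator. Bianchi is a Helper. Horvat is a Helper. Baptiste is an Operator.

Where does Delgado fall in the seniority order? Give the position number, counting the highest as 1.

By classification: Achebe, Baptiste, Delgado and Osei (Operator); then Bianchi and Horvat (Helper).
Among Achebe, Baptiste, Delgado and Osei, alphabetically by surname: Achebe before Baptiste before Delgado before Osei.
Among Bianchi and Horvat, alphabetically by surname: Bianchi before Horvat.
Order: Achebe, Baptiste, Delgado, Osei, Bianchi, Horvat. So position 3.

3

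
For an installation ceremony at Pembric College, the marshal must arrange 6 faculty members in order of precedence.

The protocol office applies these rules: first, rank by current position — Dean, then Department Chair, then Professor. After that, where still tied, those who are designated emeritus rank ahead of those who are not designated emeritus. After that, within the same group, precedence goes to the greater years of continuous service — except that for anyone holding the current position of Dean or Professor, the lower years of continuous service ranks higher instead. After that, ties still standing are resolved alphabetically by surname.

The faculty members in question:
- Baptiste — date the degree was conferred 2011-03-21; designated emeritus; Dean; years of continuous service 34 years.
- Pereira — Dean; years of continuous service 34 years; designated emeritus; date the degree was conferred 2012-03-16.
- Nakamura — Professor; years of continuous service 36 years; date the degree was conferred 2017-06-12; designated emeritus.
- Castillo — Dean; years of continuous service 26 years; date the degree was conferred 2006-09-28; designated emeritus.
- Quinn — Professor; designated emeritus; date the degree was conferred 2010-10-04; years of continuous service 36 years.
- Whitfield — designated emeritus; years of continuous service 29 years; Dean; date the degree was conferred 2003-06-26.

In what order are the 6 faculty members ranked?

Castillo, Whitfield, Baptiste, Pereira, Nakamura, Quinn

By current position: Castillo, Whitfield, Baptiste and Pereira (Dean); then Nakamura and Quinn (Professor).
Castillo, Whitfield, Baptiste and Pereira are each designated emeritus, so the next rule applies.
Among Castillo, Whitfield, Baptiste and Pereira, by years of continuous service (lower first) (reversed rule for this group): Castillo (26 years) before Whitfield (29 years) before Baptiste and Pereira (34 years).
Among Baptiste and Pereira, alphabetically by surname: Baptiste before Pereira.
Nakamura and Quinn are each designated emeritus, so the next rule applies.
Nakamura and Quinn both have years of continuous service 36 years, so the next rule applies.
Among Nakamura and Quinn, alphabetically by surname: Nakamura before Quinn.
Full order: Castillo, Whitfield, Baptiste, Pereira, Nakamura, Quinn.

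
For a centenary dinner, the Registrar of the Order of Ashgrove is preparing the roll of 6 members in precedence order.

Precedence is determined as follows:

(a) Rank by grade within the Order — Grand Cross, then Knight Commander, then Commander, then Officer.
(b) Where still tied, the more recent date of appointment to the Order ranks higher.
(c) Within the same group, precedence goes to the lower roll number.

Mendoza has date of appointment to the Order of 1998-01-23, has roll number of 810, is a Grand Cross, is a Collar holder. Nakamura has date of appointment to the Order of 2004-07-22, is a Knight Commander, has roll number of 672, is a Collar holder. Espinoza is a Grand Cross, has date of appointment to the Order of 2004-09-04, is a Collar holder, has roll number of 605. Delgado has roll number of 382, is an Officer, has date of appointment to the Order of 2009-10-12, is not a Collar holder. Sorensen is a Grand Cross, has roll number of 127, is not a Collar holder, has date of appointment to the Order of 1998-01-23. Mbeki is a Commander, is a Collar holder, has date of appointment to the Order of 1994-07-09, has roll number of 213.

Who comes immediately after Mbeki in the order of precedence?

Delgado

By grade within the Order: Espinoza, Sorensen and Mendoza (Grand Cross); then Nakamura (Knight Commander); then Mbeki (Commander); then Delgado (Officer).
Among Espinoza, Sorensen and Mendoza, by date of appointment to the Order (later first): Espinoza (2004-09-04) before Sorensen and Mendoza (1998-01-23).
Among Sorensen and Mendoza, by roll number (lower first): Sorensen (127) before Mendoza (810).
Order: Espinoza, Sorensen, Mendoza, Nakamura, Mbeki, Delgado.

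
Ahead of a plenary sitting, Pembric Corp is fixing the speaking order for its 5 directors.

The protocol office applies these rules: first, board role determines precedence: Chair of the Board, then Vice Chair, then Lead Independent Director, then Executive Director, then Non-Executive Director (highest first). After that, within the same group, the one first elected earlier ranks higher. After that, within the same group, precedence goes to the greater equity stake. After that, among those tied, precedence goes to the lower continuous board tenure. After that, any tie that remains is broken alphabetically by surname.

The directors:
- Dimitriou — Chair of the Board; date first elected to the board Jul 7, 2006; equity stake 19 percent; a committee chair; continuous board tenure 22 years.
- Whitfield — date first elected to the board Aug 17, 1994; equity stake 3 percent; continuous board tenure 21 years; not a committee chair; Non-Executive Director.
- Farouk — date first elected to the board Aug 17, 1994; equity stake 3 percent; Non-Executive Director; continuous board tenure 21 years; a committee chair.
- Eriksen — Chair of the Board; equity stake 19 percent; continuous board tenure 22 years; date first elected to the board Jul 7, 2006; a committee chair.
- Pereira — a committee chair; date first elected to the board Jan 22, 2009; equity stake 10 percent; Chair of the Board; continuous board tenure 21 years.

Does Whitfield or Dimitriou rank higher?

By board role: Dimitriou, Eriksen and Pereira (Chair of the Board); then Farouk and Whitfield (Non-Executive Director).
Among Dimitriou, Eriksen and Pereira, by date first elected to the board (earlier first): Dimitriou and Eriksen (Jul 7, 2006) before Pereira (Jan 22, 2009).
Dimitriou and Eriksen both have equity stake 19 percent, so the next rule applies.
Dimitriou and Eriksen both have continuous board tenure 22 years, so the next rule applies.
Among Dimitriou and Eriksen, alphabetically by surname: Dimitriou before Eriksen.
Farouk and Whitfield both have date first elected to the board Aug 17, 1994, so the next rule applies.
Farouk and Whitfield both have equity stake 3 percent, so the next rule applies.
Farouk and Whitfield both have continuous board tenure 21 years, so the next rule applies.
Among Farouk and Whitfield, alphabetically by surname: Farouk before Whitfield.
So Dimitriou takes precedence.

Dimitriou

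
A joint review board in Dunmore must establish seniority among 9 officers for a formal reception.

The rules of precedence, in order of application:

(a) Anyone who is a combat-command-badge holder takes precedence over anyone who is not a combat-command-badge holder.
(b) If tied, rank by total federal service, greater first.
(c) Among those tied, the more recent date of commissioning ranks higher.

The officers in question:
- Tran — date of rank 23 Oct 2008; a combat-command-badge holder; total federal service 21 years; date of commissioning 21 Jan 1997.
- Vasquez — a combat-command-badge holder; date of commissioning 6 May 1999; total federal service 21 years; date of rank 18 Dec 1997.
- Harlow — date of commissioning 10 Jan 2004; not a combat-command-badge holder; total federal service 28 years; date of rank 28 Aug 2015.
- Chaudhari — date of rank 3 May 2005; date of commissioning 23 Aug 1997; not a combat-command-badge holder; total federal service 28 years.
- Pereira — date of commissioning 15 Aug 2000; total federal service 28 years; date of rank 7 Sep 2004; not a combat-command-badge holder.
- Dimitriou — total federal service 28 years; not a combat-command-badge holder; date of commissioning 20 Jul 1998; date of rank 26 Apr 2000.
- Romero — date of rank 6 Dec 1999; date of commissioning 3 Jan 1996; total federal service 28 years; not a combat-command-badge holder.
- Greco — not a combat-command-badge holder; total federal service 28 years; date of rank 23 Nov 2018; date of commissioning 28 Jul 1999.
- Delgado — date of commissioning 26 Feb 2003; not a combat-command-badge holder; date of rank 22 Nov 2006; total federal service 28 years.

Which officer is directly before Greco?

By the first rule: Vasquez and Tran (both a combat-command-badge holder); then Harlow, Delgado, Pereira, Greco, Dimitriou, Chaudhari and Romero (each not a combat-command-badge holder).
Vasquez and Tran both have total federal service 21 years, so the next rule applies.
Among Vasquez and Tran, by date of commissioning (later first): Vasquez (6 May 1999) before Tran (21 Jan 1997).
Harlow, Delgado, Pereira, Greco, Dimitriou, Chaudhari and Romero all have total federal service 28 years, so the next rule applies.
Among Harlow, Delgado, Pereira, Greco, Dimitriou, Chaudhari and Romero, by date of commissioning (later first): Harlow (10 Jan 2004) before Delgado (26 Feb 2003) before Pereira (15 Aug 2000) before Greco (28 Jul 1999) before Dimitriou (20 Jul 1998) before Chaudhari (23 Aug 1997) before Romero (3 Jan 1996).
Order: Vasquez, Tran, Harlow, Delgado, Pereira, Greco, Dimitriou, Chaudhari, Romero.

Pereira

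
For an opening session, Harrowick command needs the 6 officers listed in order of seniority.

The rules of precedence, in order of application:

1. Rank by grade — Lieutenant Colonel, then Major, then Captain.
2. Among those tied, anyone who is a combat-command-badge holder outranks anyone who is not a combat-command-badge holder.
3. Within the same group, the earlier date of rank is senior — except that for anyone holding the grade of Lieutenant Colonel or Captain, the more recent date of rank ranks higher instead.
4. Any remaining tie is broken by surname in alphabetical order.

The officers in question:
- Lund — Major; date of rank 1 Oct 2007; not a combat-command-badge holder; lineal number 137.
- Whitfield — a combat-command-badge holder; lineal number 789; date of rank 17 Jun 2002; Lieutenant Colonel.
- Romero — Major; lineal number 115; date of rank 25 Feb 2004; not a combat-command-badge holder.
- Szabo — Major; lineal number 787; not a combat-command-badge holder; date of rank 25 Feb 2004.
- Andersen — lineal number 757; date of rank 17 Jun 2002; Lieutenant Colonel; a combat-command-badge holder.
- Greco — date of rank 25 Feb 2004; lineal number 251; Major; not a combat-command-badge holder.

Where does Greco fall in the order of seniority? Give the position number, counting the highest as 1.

3

By grade: Andersen and Whitfield (Lieutenant Colonel); then Greco, Romero, Szabo and Lund (Major).
Andersen and Whitfield are each a combat-command-badge holder, so the next rule applies.
Andersen and Whitfield both have date of rank 17 Jun 2002, so the next rule applies.
Among Andersen and Whitfield, alphabetically by surname: Andersen before Whitfield.
Greco, Romero, Szabo and Lund are each not a combat-command-badge holder, so the next rule applies.
Among Greco, Romero, Szabo and Lund, by date of rank (earlier first): Greco, Romero and Szabo (25 Feb 2004) before Lund (1 Oct 2007).
Among Greco, Romero and Szabo, alphabetically by surname: Greco before Romero before Szabo.
Order: Andersen, Whitfield, Greco, Romero, Szabo, Lund. So position 3.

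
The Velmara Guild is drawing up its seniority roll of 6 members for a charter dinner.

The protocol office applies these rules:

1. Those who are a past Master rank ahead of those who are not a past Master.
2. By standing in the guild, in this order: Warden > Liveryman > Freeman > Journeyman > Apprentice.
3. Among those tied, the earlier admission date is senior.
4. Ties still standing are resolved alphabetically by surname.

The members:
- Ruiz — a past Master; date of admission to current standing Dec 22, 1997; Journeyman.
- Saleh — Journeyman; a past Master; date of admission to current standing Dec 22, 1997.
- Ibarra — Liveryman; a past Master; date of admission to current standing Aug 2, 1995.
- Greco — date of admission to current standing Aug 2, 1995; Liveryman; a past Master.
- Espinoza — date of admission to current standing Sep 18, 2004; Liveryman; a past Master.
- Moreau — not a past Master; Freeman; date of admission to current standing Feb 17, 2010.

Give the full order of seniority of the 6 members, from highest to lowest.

Greco, Ibarra, Espinoza, Ruiz, Saleh, Moreau

By the first rule: Greco, Ibarra, Espinoza, Ruiz and Saleh (each a past Master); then Moreau (not a past Master).
Among Greco, Ibarra, Espinoza, Ruiz and Saleh, by standing in the guild: Greco, Ibarra and Espinoza (Liveryman) before Ruiz and Saleh (Journeyman).
Among Greco, Ibarra and Espinoza, by date of admission to current standing (earlier first): Greco and Ibarra (Aug 2, 1995) before Espinoza (Sep 18, 2004).
Among Greco and Ibarra, alphabetically by surname: Greco before Ibarra.
Ruiz and Saleh both have date of admission to current standing Dec 22, 1997, so the next rule applies.
Among Ruiz and Saleh, alphabetically by surname: Ruiz before Saleh.
Full order: Greco, Ibarra, Espinoza, Ruiz, Saleh, Moreau.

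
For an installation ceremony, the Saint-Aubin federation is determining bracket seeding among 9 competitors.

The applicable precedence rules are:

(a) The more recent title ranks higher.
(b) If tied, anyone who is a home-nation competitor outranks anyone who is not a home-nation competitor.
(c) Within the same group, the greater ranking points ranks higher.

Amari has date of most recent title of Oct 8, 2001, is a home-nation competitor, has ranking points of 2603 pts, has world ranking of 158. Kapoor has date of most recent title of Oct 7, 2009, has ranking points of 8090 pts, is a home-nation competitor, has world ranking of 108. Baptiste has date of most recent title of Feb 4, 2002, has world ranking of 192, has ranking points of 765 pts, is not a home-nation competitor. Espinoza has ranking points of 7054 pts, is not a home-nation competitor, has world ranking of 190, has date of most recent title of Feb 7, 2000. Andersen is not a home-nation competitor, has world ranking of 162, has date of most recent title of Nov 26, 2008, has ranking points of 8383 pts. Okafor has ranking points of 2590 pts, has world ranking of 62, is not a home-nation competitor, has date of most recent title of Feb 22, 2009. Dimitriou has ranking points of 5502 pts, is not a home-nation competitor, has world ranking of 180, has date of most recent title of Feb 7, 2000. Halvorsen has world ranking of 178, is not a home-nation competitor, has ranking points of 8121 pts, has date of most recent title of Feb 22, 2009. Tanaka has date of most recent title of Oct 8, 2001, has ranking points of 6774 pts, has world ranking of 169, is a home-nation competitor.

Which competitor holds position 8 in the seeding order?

By date of most recent title (later first): Kapoor (Oct 7, 2009); then Halvorsen and Okafor (both Feb 22, 2009); then Andersen (Nov 26, 2008); then Baptiste (Feb 4, 2002); then Tanaka and Amari (both Oct 8, 2001); then Espinoza and Dimitriou (both Feb 7, 2000).
Halvorsen and Okafor are each not a home-nation competitor, so the next rule applies.
Among Halvorsen and Okafor, by ranking points (higher first): Halvorsen (8121 pts) before Okafor (2590 pts).
Tanaka and Amari are each a home-nation competitor, so the next rule applies.
Among Tanaka and Amari, by ranking points (higher first): Tanaka (6774 pts) before Amari (2603 pts).
Espinoza and Dimitriou are each not a home-nation competitor, so the next rule applies.
Among Espinoza and Dimitriou, by ranking points (higher first): Espinoza (7054 pts) before Dimitriou (5502 pts).
Order: Kapoor, Halvorsen, Okafor, Andersen, Baptiste, Tanaka, Amari, Espinoza, Dimitriou.

Espinoza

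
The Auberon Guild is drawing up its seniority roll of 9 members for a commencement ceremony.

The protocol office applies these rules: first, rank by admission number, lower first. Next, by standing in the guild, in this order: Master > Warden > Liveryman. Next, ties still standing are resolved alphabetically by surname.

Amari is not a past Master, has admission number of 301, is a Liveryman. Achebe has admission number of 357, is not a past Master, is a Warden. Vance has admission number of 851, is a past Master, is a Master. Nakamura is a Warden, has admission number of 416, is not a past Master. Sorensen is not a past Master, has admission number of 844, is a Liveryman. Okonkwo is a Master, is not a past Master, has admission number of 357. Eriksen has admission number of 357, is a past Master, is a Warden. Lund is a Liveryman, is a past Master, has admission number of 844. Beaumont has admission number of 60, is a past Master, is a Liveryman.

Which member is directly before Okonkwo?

By admission number (lower first): Beaumont (60); then Amari (301); then Okonkwo, Achebe and Eriksen (each 357); then Nakamura (416); then Lund and Sorensen (both 844); then Vance (851).
Among Okonkwo, Achebe and Eriksen, by standing in the guild: Okonkwo (Master) before Achebe and Eriksen (Warden).
Among Achebe and Eriksen, alphabetically by surname: Achebe before Eriksen.
Lund and Sorensen are each Liveryman, so the next rule applies.
Among Lund and Sorensen, alphabetically by surname: Lund before Sorensen.
Order: Beaumont, Amari, Okonkwo, Achebe, Eriksen, Nakamura, Lund, Sorensen, Vance.

Amari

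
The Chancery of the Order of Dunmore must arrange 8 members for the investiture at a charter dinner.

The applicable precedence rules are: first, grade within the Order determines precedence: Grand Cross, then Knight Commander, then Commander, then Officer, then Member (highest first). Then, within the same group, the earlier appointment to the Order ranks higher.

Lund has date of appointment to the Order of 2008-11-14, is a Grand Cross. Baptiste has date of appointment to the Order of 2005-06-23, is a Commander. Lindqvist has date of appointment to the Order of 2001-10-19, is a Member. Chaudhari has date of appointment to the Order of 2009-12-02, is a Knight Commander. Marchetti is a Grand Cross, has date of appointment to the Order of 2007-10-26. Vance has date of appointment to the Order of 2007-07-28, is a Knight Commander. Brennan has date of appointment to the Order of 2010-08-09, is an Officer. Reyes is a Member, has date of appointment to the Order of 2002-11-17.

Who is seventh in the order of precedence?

Lindqvist

By grade within the Order: Marchetti and Lund (Grand Cross); then Vance and Chaudhari (Knight Commander); then Baptiste (Commander); then Brennan (Officer); then Lindqvist and Reyes (Member).
Among Marchetti and Lund, by date of appointment to the Order (earlier first): Marchetti (2007-10-26) before Lund (2008-11-14).
Among Vance and Chaudhari, by date of appointment to the Order (earlier first): Vance (2007-07-28) before Chaudhari (2009-12-02).
Among Lindqvist and Reyes, by date of appointment to the Order (earlier first): Lindqvist (2001-10-19) before Reyes (2002-11-17).
Order: Marchetti, Lund, Vance, Chaudhari, Baptiste, Brennan, Lindqvist, Reyes.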